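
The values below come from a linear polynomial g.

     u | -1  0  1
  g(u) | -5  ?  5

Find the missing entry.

The 2 known points determine the degree-1 polynomial uniquely.
Write g(u) = au + b. Substituting each data point gives a linear system:
  -a + b = -5
  a + b = 5
Solving the system yields a = 5, b = 0.
So g(u) = 5u.
Then g(0) = 0.

0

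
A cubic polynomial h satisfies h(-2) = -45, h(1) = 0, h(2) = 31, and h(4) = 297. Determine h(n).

h(n) = 5n^3 - n^2 - n - 3

Write h(n) = an^3 + bn^2 + cn + d. Substituting each data point gives a linear system:
  -8a + 4b - 2c + d = -45
  a + b + c + d = 0
  8a + 4b + 2c + d = 31
  64a + 16b + 4c + d = 297
Solving the system yields a = 5, b = -1, c = -1, d = -3.
So h(n) = 5n^3 - n^2 - n - 3.
Check: h(2) = 31. ✓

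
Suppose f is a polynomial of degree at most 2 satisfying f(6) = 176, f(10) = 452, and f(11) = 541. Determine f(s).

f(s) = 4s^2 + 5s + 2

Write f(s) = as^2 + bs + c. Substituting each data point gives a linear system:
  36a + 6b + c = 176
  100a + 10b + c = 452
  121a + 11b + c = 541
Solving the system yields a = 4, b = 5, c = 2.
So f(s) = 4s^2 + 5s + 2.
Check: f(6) = 176. ✓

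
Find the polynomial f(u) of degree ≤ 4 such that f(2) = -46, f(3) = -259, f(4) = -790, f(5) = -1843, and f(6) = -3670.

f(u) = -2u^4 - 6u^3 + 5u^2 + 6u + 2

Using the Lagrange interpolation formula with nodes 2, 3, 4, 5, 6:
  L_0(u) = (u - 3)(u - 4)(u - 5)(u - 6) / 24
  L_1(u) = (u - 2)(u - 4)(u - 5)(u - 6) / -6
  L_2(u) = (u - 2)(u - 3)(u - 5)(u - 6) / 4
  L_3(u) = (u - 2)(u - 3)(u - 4)(u - 6) / -6
  L_4(u) = (u - 2)(u - 3)(u - 4)(u - 5) / 24
Then f(u) = -46·L_0(u) - 259·L_1(u) - 790·L_2(u) - 1843·L_3(u) - 3670·L_4(u).
Expanding and collecting terms gives f(u) = -2u^4 - 6u^3 + 5u^2 + 6u + 2.
Check: f(6) = -3670. ✓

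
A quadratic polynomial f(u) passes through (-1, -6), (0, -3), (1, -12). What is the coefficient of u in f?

Write f(u) = au^2 + bu + c. Substituting each data point gives a linear system:
  a - b + c = -6
  c = -3
  a + b + c = -12
Solving the system yields a = -6, b = -3, c = -3.
So f(u) = -6u^2 - 3u - 3.
The coefficient of u is -3.

-3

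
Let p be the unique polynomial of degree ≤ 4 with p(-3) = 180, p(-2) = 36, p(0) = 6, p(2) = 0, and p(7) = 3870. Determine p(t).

p(t) = 2t^4 - 2t^3 - 5t^2 - t + 6

Write p(t) = at^4 + bt^3 + ct^2 + dt + e. Substituting each data point gives a linear system:
  81a - 27b + 9c - 3d + e = 180
  16a - 8b + 4c - 2d + e = 36
  e = 6
  16a + 8b + 4c + 2d + e = 0
  2401a + 343b + 49c + 7d + e = 3870
Solving the system yields a = 2, b = -2, c = -5, d = -1, e = 6.
So p(t) = 2t⁴ - 2t³ - 5t² - t + 6.
Check: p(-2) = 36. ✓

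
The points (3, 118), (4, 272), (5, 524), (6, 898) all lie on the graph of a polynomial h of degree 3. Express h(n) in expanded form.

Write h(n) = an^3 + bn^2 + cn + d. Substituting each data point gives a linear system:
  27a + 9b + 3c + d = 118
  64a + 16b + 4c + d = 272
  125a + 25b + 5c + d = 524
  216a + 36b + 6c + d = 898
Solving the system yields a = 4, b = 1, c = -1, d = 4.
So h(n) = 4n^3 + n^2 - n + 4.
Check: h(5) = 524. ✓

h(n) = 4n^3 + n^2 - n + 4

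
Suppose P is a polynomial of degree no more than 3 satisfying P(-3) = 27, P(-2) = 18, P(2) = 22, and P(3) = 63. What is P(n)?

Using the Lagrange interpolation formula with nodes -3, -2, 2, 3:
  L_0(n) = (n + 2)(n - 2)(n - 3) / -30
  L_1(n) = (n + 3)(n - 2)(n - 3) / 20
  L_2(n) = (n + 3)(n + 2)(n - 3) / -20
  L_3(n) = (n + 3)(n + 2)(n - 2) / 30
Then P(n) = 27·L_0(n) + 18·L_1(n) + 22·L_2(n) + 63·L_3(n).
Expanding and collecting terms gives P(n) = n^3 + 5n^2 - 3n.
Check: P(-2) = 18. ✓

P(n) = n^3 + 5n^2 - 3n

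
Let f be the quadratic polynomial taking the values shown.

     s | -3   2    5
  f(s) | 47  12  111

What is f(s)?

Write f(s) = as^2 + bs + c. Substituting each data point gives a linear system:
  9a - 3b + c = 47
  4a + 2b + c = 12
  25a + 5b + c = 111
Solving the system yields a = 5, b = -2, c = -4.
So f(s) = 5s^2 - 2s - 4.
Check: f(-3) = 47. ✓

f(s) = 5s^2 - 2s - 4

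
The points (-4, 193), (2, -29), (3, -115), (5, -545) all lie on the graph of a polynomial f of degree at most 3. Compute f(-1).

1

Using the Lagrange interpolation formula with nodes -4, 2, 3, 5:
  L_0(x) = (x - 2)(x - 3)(x - 5) / -378
  L_1(x) = (x + 4)(x - 3)(x - 5) / 18
  L_2(x) = (x + 4)(x - 2)(x - 5) / -14
  L_3(x) = (x + 4)(x - 2)(x - 3) / 54
Then f(x) = 193·L_0(x) - 29·L_1(x) - 115·L_2(x) - 545·L_3(x).
Expanding and collecting terms gives f(x) = -4x^3 - 3x^2 + 5x + 5.
Evaluating at x = -1: f(-1) = 1.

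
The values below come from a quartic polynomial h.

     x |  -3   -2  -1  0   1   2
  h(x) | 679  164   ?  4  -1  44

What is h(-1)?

On equispaced nodes a degree-4 polynomial has vanishing fifth forward difference, so
  - h(-3) + 5·h(-2) - 10·h(-1) + 10·h(0) - 5·h(1) + h(2) = 0.
Substituting the known values and solving for h(-1):
  -10·h(-1) = -230
  h(-1) = 23.

23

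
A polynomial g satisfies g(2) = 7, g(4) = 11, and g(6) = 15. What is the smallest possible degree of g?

1

Forward differences of the values at x = 2, 4, 6:
  g  : 7  11  15
  Δ  : 4  4
  Δ^2: 0
The first differences are constant (4) and nonzero, while all higher differences vanish, so the minimal degree is 1.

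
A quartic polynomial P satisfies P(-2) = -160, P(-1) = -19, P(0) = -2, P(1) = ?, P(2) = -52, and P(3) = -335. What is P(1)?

-1

The 5 known points determine the degree-4 polynomial uniquely.
Write P(x) = ax^4 + bx^3 + cx^2 + dx + e. Substituting each data point gives a linear system:
  16a - 8b + 4c - 2d + e = -160
  a - b + c - d + e = -19
  e = -2
  16a + 8b + 4c + 2d + e = -52
  81a + 27b + 9c + 3d + e = -335
Solving the system yields a = -6, b = 6, c = -2, d = 3, e = -2.
So P(x) = -6x⁴ + 6x³ - 2x² + 3x - 2.
Then P(1) = -1.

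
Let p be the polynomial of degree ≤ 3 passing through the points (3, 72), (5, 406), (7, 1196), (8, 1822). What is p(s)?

p(s) = 4s^3 - 3s^2 - 5s + 6

Using the Lagrange interpolation formula with nodes 3, 5, 7, 8:
  L_0(s) = (s - 5)(s - 7)(s - 8) / -40
  L_1(s) = (s - 3)(s - 7)(s - 8) / 12
  L_2(s) = (s - 3)(s - 5)(s - 8) / -8
  L_3(s) = (s - 3)(s - 5)(s - 7) / 15
Then p(s) = 72·L_0(s) + 406·L_1(s) + 1196·L_2(s) + 1822·L_3(s).
Expanding and collecting terms gives p(s) = 4s³ - 3s² - 5s + 6.
Check: p(3) = 72. ✓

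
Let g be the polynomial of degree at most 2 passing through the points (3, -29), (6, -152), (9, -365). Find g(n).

Using the Lagrange interpolation formula with nodes 3, 6, 9:
  L_0(n) = (n - 6)(n - 9) / 18
  L_1(n) = (n - 3)(n - 9) / -9
  L_2(n) = (n - 3)(n - 6) / 18
Then g(n) = -29·L_0(n) - 152·L_1(n) - 365·L_2(n).
Expanding and collecting terms gives g(n) = -5n^2 + 4n + 4.
Check: g(6) = -152. ✓

g(n) = -5n^2 + 4n + 4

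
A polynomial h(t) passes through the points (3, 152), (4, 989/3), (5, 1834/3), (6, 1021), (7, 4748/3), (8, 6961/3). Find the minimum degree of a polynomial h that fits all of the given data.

3

Forward differences of the values at t = 3, 4, 5, 6, 7, 8:
  h  : 152  989/3  1834/3  1021  4748/3  6961/3
  Δ  : 533/3  845/3  1229/3  1685/3  2213/3
  Δ^2: 104  128  152  176
  Δ^3: 24  24  24
  Δ^4: 0  0
  Δ^5: 0
The third differences are constant (24) and nonzero, while all higher differences vanish, so the minimal degree is 3.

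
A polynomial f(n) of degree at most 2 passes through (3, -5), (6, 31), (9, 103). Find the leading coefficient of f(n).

2

Write f(n) = an^2 + bn + c. Substituting each data point gives a linear system:
  9a + 3b + c = -5
  36a + 6b + c = 31
  81a + 9b + c = 103
Solving the system yields a = 2, b = -6, c = -5.
So f(n) = 2n^2 - 6n - 5.
The leading coefficient is 2.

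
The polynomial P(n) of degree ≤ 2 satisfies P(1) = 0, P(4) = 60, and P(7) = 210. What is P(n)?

P(n) = 5n^2 - 5n

Using the Lagrange interpolation formula with nodes 1, 4, 7:
  L_0(n) = (n - 4)(n - 7) / 18
  L_1(n) = (n - 1)(n - 7) / -9
  L_2(n) = (n - 1)(n - 4) / 18
Then P(n) = 0·L_0(n) + 60·L_1(n) + 210·L_2(n).
Expanding and collecting terms gives P(n) = 5n^2 - 5n.
Check: P(7) = 210. ✓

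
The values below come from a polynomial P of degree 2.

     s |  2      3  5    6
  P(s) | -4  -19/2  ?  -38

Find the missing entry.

The 3 known points determine the degree-2 polynomial uniquely.
Write P(s) = as^2 + bs + c. Substituting each data point gives a linear system:
  4a + 2b + c = -4
  9a + 3b + c = -19/2
  36a + 6b + c = -38
Solving the system yields a = -1, b = -1/2, c = 1.
So P(s) = -s² - (1/2)s + 1.
Then P(5) = -53/2.

-53/2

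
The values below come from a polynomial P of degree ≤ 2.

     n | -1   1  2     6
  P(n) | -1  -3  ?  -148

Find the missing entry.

-16

The 3 known points determine the degree-2 polynomial uniquely.
Write P(n) = an^2 + bn + c. Substituting each data point gives a linear system:
  a - b + c = -1
  a + b + c = -3
  36a + 6b + c = -148
Solving the system yields a = -4, b = -1, c = 2.
So P(n) = -4n² - n + 2.
Then P(2) = -16.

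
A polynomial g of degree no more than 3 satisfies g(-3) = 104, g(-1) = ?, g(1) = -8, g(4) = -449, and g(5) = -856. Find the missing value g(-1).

-4

The 4 known points determine the degree-3 polynomial uniquely.
Write g(u) = au^3 + bu^2 + cu + d. Substituting each data point gives a linear system:
  -27a + 9b - 3c + d = 104
  a + b + c + d = -8
  64a + 16b + 4c + d = -449
  125a + 25b + 5c + d = -856
Solving the system yields a = -6, b = -5, c = 4, d = -1.
So g(u) = -6u^3 - 5u^2 + 4u - 1.
Then g(-1) = -4.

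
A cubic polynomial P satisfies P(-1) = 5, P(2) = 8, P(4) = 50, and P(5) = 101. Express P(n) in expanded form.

P(n) = n^3 - n^2 - n + 6

Write P(n) = an^3 + bn^2 + cn + d. Substituting each data point gives a linear system:
  -a + b - c + d = 5
  8a + 4b + 2c + d = 8
  64a + 16b + 4c + d = 50
  125a + 25b + 5c + d = 101
Solving the system yields a = 1, b = -1, c = -1, d = 6.
So P(n) = n³ - n² - n + 6.
Check: P(-1) = 5. ✓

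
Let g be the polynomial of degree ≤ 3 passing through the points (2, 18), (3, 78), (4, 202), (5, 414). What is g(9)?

Using the Lagrange interpolation formula with nodes 2, 3, 4, 5:
  L_0(x) = (x - 3)(x - 4)(x - 5) / -6
  L_1(x) = (x - 2)(x - 4)(x - 5) / 2
  L_2(x) = (x - 2)(x - 3)(x - 5) / -2
  L_3(x) = (x - 2)(x - 3)(x - 4) / 6
Then g(x) = 18·L_0(x) + 78·L_1(x) + 202·L_2(x) + 414·L_3(x).
Expanding and collecting terms gives g(x) = 4x³ - 4x² + 4x - 6.
Evaluating at x = 9: g(9) = 2622.

2622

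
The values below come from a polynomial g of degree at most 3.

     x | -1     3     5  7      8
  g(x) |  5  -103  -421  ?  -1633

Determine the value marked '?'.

The 4 known points determine the degree-3 polynomial uniquely.
Write g(x) = ax^3 + bx^2 + cx + d. Substituting each data point gives a linear system:
  -a + b - c + d = 5
  27a + 9b + 3c + d = -103
  125a + 25b + 5c + d = -421
  512a + 64b + 8c + d = -1633
Solving the system yields a = -3, b = -1, c = -4, d = -1.
So g(x) = -3x^3 - x^2 - 4x - 1.
Then g(7) = -1107.

-1107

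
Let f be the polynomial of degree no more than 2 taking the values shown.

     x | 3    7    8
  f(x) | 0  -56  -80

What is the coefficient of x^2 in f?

Write f(x) = ax^2 + bx + c. Substituting each data point gives a linear system:
  9a + 3b + c = 0
  49a + 7b + c = -56
  64a + 8b + c = -80
Solving the system yields a = -2, b = 6, c = 0.
So f(x) = -2x² + 6x.
The leading coefficient is -2.

-2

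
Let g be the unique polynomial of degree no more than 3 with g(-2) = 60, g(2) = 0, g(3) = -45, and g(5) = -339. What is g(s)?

Write g(s) = as^3 + bs^2 + cs + d. Substituting each data point gives a linear system:
  -8a + 4b - 2c + d = 60
  8a + 4b + 2c + d = 0
  27a + 9b + 3c + d = -45
  125a + 25b + 5c + d = -339
Solving the system yields a = -4, b = 6, c = 1, d = 6.
So g(s) = -4s³ + 6s² + s + 6.
Check: g(5) = -339. ✓

g(s) = -4s^3 + 6s^2 + s + 6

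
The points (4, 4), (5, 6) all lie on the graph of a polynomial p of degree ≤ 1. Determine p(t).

Write p(t) = at + b. Substituting each data point gives a linear system:
  4a + b = 4
  5a + b = 6
Solving the system yields a = 2, b = -4.
So p(t) = 2t - 4.
Check: p(4) = 4. ✓

p(t) = 2t - 4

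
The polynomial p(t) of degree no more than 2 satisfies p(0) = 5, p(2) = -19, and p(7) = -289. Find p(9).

-481

Write p(t) = at^2 + bt + c. Substituting each data point gives a linear system:
  c = 5
  4a + 2b + c = -19
  49a + 7b + c = -289
Solving the system yields a = -6, b = 0, c = 5.
So p(t) = -6t^2 + 5.
Then p(9) = -481.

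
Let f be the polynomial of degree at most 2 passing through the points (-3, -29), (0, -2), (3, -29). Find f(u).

f(u) = -3u^2 - 2

Using the Lagrange interpolation formula with nodes -3, 0, 3:
  L_0(u) = u(u - 3) / 18
  L_1(u) = (u + 3)(u - 3) / -9
  L_2(u) = (u + 3)u / 18
Then f(u) = -29·L_0(u) - 2·L_1(u) - 29·L_2(u).
Expanding and collecting terms gives f(u) = -3u^2 - 2.
Check: f(0) = -2. ✓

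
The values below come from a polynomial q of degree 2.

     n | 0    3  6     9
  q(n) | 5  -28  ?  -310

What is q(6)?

-133

The 3 known points determine the degree-2 polynomial uniquely.
Write q(n) = an^2 + bn + c. Substituting each data point gives a linear system:
  c = 5
  9a + 3b + c = -28
  81a + 9b + c = -310
Solving the system yields a = -4, b = 1, c = 5.
So q(n) = -4n^2 + n + 5.
Then q(6) = -133.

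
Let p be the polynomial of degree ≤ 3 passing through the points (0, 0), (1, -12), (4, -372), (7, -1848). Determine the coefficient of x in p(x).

-5

Write p(x) = ax^3 + bx^2 + cx + d. Substituting each data point gives a linear system:
  d = 0
  a + b + c + d = -12
  64a + 16b + 4c + d = -372
  343a + 49b + 7c + d = -1848
Solving the system yields a = -5, b = -2, c = -5, d = 0.
So p(x) = -5x³ - 2x² - 5x.
The coefficient of x is -5.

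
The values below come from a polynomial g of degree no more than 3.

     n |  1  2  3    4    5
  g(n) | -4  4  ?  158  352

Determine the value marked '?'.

50

On equispaced nodes a degree-3 polynomial has vanishing fourth forward difference, so
  g(1) - 4·g(2) + 6·g(3) - 4·g(4) + g(5) = 0.
Substituting the known values and solving for g(3):
  6·g(3) = 300
  g(3) = 50.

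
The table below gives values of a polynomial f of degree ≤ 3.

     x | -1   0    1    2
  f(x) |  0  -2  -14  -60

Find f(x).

f(x) = -4x^3 - 5x^2 - 3x - 2

Write f(x) = ax^3 + bx^2 + cx + d. Substituting each data point gives a linear system:
  -a + b - c + d = 0
  d = -2
  a + b + c + d = -14
  8a + 4b + 2c + d = -60
Solving the system yields a = -4, b = -5, c = -3, d = -2.
So f(x) = -4x^3 - 5x^2 - 3x - 2.
Check: f(0) = -2. ✓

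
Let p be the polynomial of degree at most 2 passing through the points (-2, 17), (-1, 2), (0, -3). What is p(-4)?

Using the Lagrange interpolation formula with nodes -2, -1, 0:
  L_0(s) = (s + 1)s / 2
  L_1(s) = (s + 2)s / -1
  L_2(s) = (s + 2)(s + 1) / 2
Then p(s) = 17·L_0(s) + 2·L_1(s) - 3·L_2(s).
Expanding and collecting terms gives p(s) = 5s^2 - 3.
Evaluating at s = -4: p(-4) = 77.

77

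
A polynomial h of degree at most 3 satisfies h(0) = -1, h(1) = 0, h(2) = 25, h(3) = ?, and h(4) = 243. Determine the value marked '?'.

The 4 known points determine the degree-3 polynomial uniquely.
Write h(u) = au^3 + bu^2 + cu + d. Substituting each data point gives a linear system:
  d = -1
  a + b + c + d = 0
  8a + 4b + 2c + d = 25
  64a + 16b + 4c + d = 243
Solving the system yields a = 4, b = 0, c = -3, d = -1.
So h(u) = 4u^3 - 3u - 1.
Then h(3) = 98.

98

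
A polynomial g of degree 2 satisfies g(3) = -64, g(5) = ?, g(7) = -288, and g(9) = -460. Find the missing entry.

-156

The 3 known points determine the degree-2 polynomial uniquely.
Write g(n) = an^2 + bn + c. Substituting each data point gives a linear system:
  9a + 3b + c = -64
  49a + 7b + c = -288
  81a + 9b + c = -460
Solving the system yields a = -5, b = -6, c = -1.
So g(n) = -5n² - 6n - 1.
Then g(5) = -156.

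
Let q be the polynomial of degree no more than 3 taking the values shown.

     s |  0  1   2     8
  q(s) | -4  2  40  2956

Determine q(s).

q(s) = 6s^3 - 2s^2 + 2s - 4

Write q(s) = as^3 + bs^2 + cs + d. Substituting each data point gives a linear system:
  d = -4
  a + b + c + d = 2
  8a + 4b + 2c + d = 40
  512a + 64b + 8c + d = 2956
Solving the system yields a = 6, b = -2, c = 2, d = -4.
So q(s) = 6s^3 - 2s^2 + 2s - 4.
Check: q(8) = 2956. ✓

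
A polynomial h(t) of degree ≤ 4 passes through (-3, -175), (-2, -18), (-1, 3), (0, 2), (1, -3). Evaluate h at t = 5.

-3063

Forward differences of the values at t = -3, -2, -1, 0, 1:
  h  : -175  -18  3  2  -3
  Δ  : 157  21  -1  -5
  Δ^2: -136  -22  -4
  Δ^3: 114  18
  Δ^4: -96
The fourth differences are constant, confirming degree 4.
Interpolating (Newton forward form) and evaluating at t = 5 gives h(5) = -3063.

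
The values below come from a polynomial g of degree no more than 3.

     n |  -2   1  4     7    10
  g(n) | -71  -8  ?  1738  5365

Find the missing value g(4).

271

On equispaced nodes a degree-3 polynomial has vanishing fourth forward difference, so
  g(-2) - 4·g(1) + 6·g(4) - 4·g(7) + g(10) = 0.
Substituting the known values and solving for g(4):
  6·g(4) = 1626
  g(4) = 271.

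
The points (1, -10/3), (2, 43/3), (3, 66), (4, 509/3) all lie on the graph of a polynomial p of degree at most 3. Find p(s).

Using the Lagrange interpolation formula with nodes 1, 2, 3, 4:
  L_0(s) = (s - 2)(s - 3)(s - 4) / -6
  L_1(s) = (s - 1)(s - 3)(s - 4) / 2
  L_2(s) = (s - 1)(s - 2)(s - 4) / -2
  L_3(s) = (s - 1)(s - 2)(s - 3) / 6
Then p(s) = -10/3·L_0(s) + 43/3·L_1(s) + 66·L_2(s) + 509/3·L_3(s).
Expanding and collecting terms gives p(s) = 3s^3 - s^2 - (1/3)s - 5.
Check: p(1) = -10/3. ✓

p(s) = 3s^3 - s^2 - (1/3)s - 5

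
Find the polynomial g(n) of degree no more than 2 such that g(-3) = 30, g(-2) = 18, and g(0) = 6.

Write g(n) = an^2 + bn + c. Substituting each data point gives a linear system:
  9a - 3b + c = 30
  4a - 2b + c = 18
  c = 6
Solving the system yields a = 2, b = -2, c = 6.
So g(n) = 2n² - 2n + 6.
Check: g(-2) = 18. ✓

g(n) = 2n^2 - 2n + 6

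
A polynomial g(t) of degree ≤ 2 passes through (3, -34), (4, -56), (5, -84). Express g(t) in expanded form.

Using the Lagrange interpolation formula with nodes 3, 4, 5:
  L_0(t) = (t - 4)(t - 5) / 2
  L_1(t) = (t - 3)(t - 5) / -1
  L_2(t) = (t - 3)(t - 4) / 2
Then g(t) = -34·L_0(t) - 56·L_1(t) - 84·L_2(t).
Expanding and collecting terms gives g(t) = -3t^2 - t - 4.
Check: g(4) = -56. ✓

g(t) = -3t^2 - t - 4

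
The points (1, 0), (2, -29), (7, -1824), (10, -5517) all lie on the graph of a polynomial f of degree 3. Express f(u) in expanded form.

f(u) = -6u^3 + 5u^2 - 2u + 3

Using the Lagrange interpolation formula with nodes 1, 2, 7, 10:
  L_0(u) = (u - 2)(u - 7)(u - 10) / -54
  L_1(u) = (u - 1)(u - 7)(u - 10) / 40
  L_2(u) = (u - 1)(u - 2)(u - 10) / -90
  L_3(u) = (u - 1)(u - 2)(u - 7) / 216
Then f(u) = 0·L_0(u) - 29·L_1(u) - 1824·L_2(u) - 5517·L_3(u).
Expanding and collecting terms gives f(u) = -6u³ + 5u² - 2u + 3.
Check: f(10) = -5517. ✓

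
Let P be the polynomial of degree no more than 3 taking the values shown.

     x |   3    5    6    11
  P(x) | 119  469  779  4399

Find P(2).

Write P(x) = ax^3 + bx^2 + cx + d. Substituting each data point gives a linear system:
  27a + 9b + 3c + d = 119
  125a + 25b + 5c + d = 469
  216a + 36b + 6c + d = 779
  1331a + 121b + 11c + d = 4399
Solving the system yields a = 3, b = 3, c = 4, d = -1.
So P(x) = 3x³ + 3x² + 4x - 1.
Then P(2) = 43.

43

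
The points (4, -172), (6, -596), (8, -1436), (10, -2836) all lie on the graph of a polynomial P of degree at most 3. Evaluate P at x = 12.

-4940

Write P(x) = ax^3 + bx^2 + cx + d. Substituting each data point gives a linear system:
  64a + 16b + 4c + d = -172
  216a + 36b + 6c + d = -596
  512a + 64b + 8c + d = -1436
  1000a + 100b + 10c + d = -2836
Solving the system yields a = -3, b = 2, c = -4, d = 4.
So P(x) = -3x^3 + 2x^2 - 4x + 4.
Then P(12) = -4940.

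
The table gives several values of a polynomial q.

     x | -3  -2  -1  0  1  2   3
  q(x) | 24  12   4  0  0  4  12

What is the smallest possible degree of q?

2

Forward differences of the values at x = -3, -2, -1, 0, 1, 2, 3:
  q  : 24  12  4  0  0  4  12
  Δ  : -12  -8  -4  0  4  8
  Δ^2: 4  4  4  4  4
  Δ^3: 0  0  0  0
  Δ^4: 0  0  0
  Δ^5: 0  0
  Δ^6: 0
The second differences are constant (4) and nonzero, while all higher differences vanish, so the minimal degree is 2.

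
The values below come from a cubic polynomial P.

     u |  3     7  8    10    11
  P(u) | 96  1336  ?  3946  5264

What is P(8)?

The 4 known points determine the degree-3 polynomial uniquely.
Write P(u) = au^3 + bu^2 + cu + d. Substituting each data point gives a linear system:
  27a + 9b + 3c + d = 96
  343a + 49b + 7c + d = 1336
  1000a + 100b + 10c + d = 3946
  1331a + 121b + 11c + d = 5264
Solving the system yields a = 4, b = 0, c = -6, d = 6.
So P(u) = 4u^3 - 6u + 6.
Then P(8) = 2006.

2006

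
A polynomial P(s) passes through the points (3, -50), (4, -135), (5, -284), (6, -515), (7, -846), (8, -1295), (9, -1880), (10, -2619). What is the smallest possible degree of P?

3

Forward differences of the values at s = 3, 4, 5, 6, 7, 8, 9, 10:
  P  : -50  -135  -284  -515  -846  -1295  -1880  -2619
  Δ  : -85  -149  -231  -331  -449  -585  -739
  Δ^2: -64  -82  -100  -118  -136  -154
  Δ^3: -18  -18  -18  -18  -18
  Δ^4: 0  0  0  0
  Δ^5: 0  0  0
  Δ^6: 0  0
  Δ^7: 0
The third differences are constant (-18) and nonzero, while all higher differences vanish, so the minimal degree is 3.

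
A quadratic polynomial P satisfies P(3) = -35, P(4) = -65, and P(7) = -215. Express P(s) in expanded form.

Write P(s) = as^2 + bs + c. Substituting each data point gives a linear system:
  9a + 3b + c = -35
  16a + 4b + c = -65
  49a + 7b + c = -215
Solving the system yields a = -5, b = 5, c = -5.
So P(s) = -5s^2 + 5s - 5.
Check: P(3) = -35. ✓

P(s) = -5s^2 + 5s - 5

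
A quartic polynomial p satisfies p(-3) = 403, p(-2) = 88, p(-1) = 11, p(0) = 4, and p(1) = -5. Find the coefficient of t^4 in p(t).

Write p(t) = at^4 + bt^3 + ct^2 + dt + e. Substituting each data point gives a linear system:
  81a - 27b + 9c - 3d + e = 403
  16a - 8b + 4c - 2d + e = 88
  a - b + c - d + e = 11
  e = 4
  a + b + c + d + e = -5
Solving the system yields a = 4, b = -4, c = -5, d = -4, e = 4.
So p(t) = 4t^4 - 4t^3 - 5t^2 - 4t + 4.
The leading coefficient is 4.

4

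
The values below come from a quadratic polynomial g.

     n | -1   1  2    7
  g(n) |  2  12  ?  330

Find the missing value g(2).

35

The 3 known points determine the degree-2 polynomial uniquely.
Write g(n) = an^2 + bn + c. Substituting each data point gives a linear system:
  a - b + c = 2
  a + b + c = 12
  49a + 7b + c = 330
Solving the system yields a = 6, b = 5, c = 1.
So g(n) = 6n^2 + 5n + 1.
Then g(2) = 35.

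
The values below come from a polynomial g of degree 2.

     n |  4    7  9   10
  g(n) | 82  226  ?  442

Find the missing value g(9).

362

The 3 known points determine the degree-2 polynomial uniquely.
Write g(n) = an^2 + bn + c. Substituting each data point gives a linear system:
  16a + 4b + c = 82
  49a + 7b + c = 226
  100a + 10b + c = 442
Solving the system yields a = 4, b = 4, c = 2.
So g(n) = 4n² + 4n + 2.
Then g(9) = 362.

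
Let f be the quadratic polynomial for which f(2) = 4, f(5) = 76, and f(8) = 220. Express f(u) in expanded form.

Using the Lagrange interpolation formula with nodes 2, 5, 8:
  L_0(u) = (u - 5)(u - 8) / 18
  L_1(u) = (u - 2)(u - 8) / -9
  L_2(u) = (u - 2)(u - 5) / 18
Then f(u) = 4·L_0(u) + 76·L_1(u) + 220·L_2(u).
Expanding and collecting terms gives f(u) = 4u^2 - 4u - 4.
Check: f(8) = 220. ✓

f(u) = 4u^2 - 4u - 4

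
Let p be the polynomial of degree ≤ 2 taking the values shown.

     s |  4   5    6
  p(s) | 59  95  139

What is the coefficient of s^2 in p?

4

Write p(s) = as^2 + bs + c. Substituting each data point gives a linear system:
  16a + 4b + c = 59
  25a + 5b + c = 95
  36a + 6b + c = 139
Solving the system yields a = 4, b = 0, c = -5.
So p(s) = 4s^2 - 5.
The leading coefficient is 4.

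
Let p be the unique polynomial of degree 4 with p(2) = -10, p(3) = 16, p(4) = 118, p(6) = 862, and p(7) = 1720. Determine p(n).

p(n) = n^4 - 2n^3 + n^2 - 6n - 2

Write p(n) = an^4 + bn^3 + cn^2 + dn + e. Substituting each data point gives a linear system:
  16a + 8b + 4c + 2d + e = -10
  81a + 27b + 9c + 3d + e = 16
  256a + 64b + 16c + 4d + e = 118
  1296a + 216b + 36c + 6d + e = 862
  2401a + 343b + 49c + 7d + e = 1720
Solving the system yields a = 1, b = -2, c = 1, d = -6, e = -2.
So p(n) = n^4 - 2n^3 + n^2 - 6n - 2.
Check: p(6) = 862. ✓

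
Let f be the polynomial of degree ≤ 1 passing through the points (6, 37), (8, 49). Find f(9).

Using the Lagrange interpolation formula with nodes 6, 8:
  L_0(u) = (u - 8) / -2
  L_1(u) = (u - 6) / 2
Then f(u) = 37·L_0(u) + 49·L_1(u).
Expanding and collecting terms gives f(u) = 6u + 1.
Evaluating at u = 9: f(9) = 55.

55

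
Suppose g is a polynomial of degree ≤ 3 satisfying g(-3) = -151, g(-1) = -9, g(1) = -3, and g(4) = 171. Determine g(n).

g(n) = 4n^3 - 5n^2 - n - 1

Write g(n) = an^3 + bn^2 + cn + d. Substituting each data point gives a linear system:
  -27a + 9b - 3c + d = -151
  -a + b - c + d = -9
  a + b + c + d = -3
  64a + 16b + 4c + d = 171
Solving the system yields a = 4, b = -5, c = -1, d = -1.
So g(n) = 4n^3 - 5n^2 - n - 1.
Check: g(1) = -3. ✓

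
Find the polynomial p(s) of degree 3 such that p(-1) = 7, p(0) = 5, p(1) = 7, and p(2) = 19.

p(s) = s^3 + 2s^2 - s + 5

Write p(s) = as^3 + bs^2 + cs + d. Substituting each data point gives a linear system:
  -a + b - c + d = 7
  d = 5
  a + b + c + d = 7
  8a + 4b + 2c + d = 19
Solving the system yields a = 1, b = 2, c = -1, d = 5.
So p(s) = s^3 + 2s^2 - s + 5.
Check: p(0) = 5. ✓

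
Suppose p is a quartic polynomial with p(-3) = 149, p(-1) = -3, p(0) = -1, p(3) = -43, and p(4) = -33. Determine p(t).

p(t) = t^4 - 4t^3 - 3t^2 + 4t - 1

Write p(t) = at^4 + bt^3 + ct^2 + dt + e. Substituting each data point gives a linear system:
  81a - 27b + 9c - 3d + e = 149
  a - b + c - d + e = -3
  e = -1
  81a + 27b + 9c + 3d + e = -43
  256a + 64b + 16c + 4d + e = -33
Solving the system yields a = 1, b = -4, c = -3, d = 4, e = -1.
So p(t) = t⁴ - 4t³ - 3t² + 4t - 1.
Check: p(3) = -43. ✓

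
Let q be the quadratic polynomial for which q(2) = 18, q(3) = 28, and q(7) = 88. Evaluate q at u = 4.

40

Write q(u) = au^2 + bu + c. Substituting each data point gives a linear system:
  4a + 2b + c = 18
  9a + 3b + c = 28
  49a + 7b + c = 88
Solving the system yields a = 1, b = 5, c = 4.
So q(u) = u^2 + 5u + 4.
Then q(4) = 40.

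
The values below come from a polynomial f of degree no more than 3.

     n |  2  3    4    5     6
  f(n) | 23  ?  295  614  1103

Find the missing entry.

110

On equispaced nodes a degree-3 polynomial has vanishing fourth forward difference, so
  f(2) - 4·f(3) + 6·f(4) - 4·f(5) + f(6) = 0.
Substituting the known values and solving for f(3):
  -4·f(3) = -440
  f(3) = 110.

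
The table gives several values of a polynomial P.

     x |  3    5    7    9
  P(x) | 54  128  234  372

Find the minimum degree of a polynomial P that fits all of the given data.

Forward differences of the values at x = 3, 5, 7, 9:
  P  : 54  128  234  372
  Δ  : 74  106  138
  Δ^2: 32  32
  Δ^3: 0
The second differences are constant (32) and nonzero, while all higher differences vanish, so the minimal degree is 2.

2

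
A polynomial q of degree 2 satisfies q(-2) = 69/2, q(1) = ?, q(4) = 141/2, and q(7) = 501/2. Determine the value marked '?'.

-3/2

The 3 known points determine the degree-2 polynomial uniquely.
Write q(u) = au^2 + bu + c. Substituting each data point gives a linear system:
  4a - 2b + c = 69/2
  16a + 4b + c = 141/2
  49a + 7b + c = 501/2
Solving the system yields a = 6, b = -6, c = -3/2.
So q(u) = 6u^2 - 6u - 3/2.
Then q(1) = -3/2.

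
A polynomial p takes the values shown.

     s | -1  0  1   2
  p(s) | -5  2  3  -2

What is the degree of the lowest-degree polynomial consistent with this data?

Forward differences of the values at s = -1, 0, 1, 2:
  p  : -5  2  3  -2
  Δ  : 7  1  -5
  Δ^2: -6  -6
  Δ^3: 0
The second differences are constant (-6) and nonzero, while all higher differences vanish, so the minimal degree is 2.

2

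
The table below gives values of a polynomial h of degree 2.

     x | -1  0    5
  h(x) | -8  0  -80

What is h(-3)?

Using the Lagrange interpolation formula with nodes -1, 0, 5:
  L_0(x) = x(x - 5) / 6
  L_1(x) = (x + 1)(x - 5) / -5
  L_2(x) = (x + 1)x / 30
Then h(x) = -8·L_0(x) + 0·L_1(x) - 80·L_2(x).
Expanding and collecting terms gives h(x) = -4x^2 + 4x.
Evaluating at x = -3: h(-3) = -48.

-48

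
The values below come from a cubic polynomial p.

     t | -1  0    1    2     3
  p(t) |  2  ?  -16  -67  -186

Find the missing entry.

-3

On equispaced nodes a degree-3 polynomial has vanishing fourth forward difference, so
  p(-1) - 4·p(0) + 6·p(1) - 4·p(2) + p(3) = 0.
Substituting the known values and solving for p(0):
  -4·p(0) = 12
  p(0) = -3.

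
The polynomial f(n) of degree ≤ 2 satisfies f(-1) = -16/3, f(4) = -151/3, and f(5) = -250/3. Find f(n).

Using the Lagrange interpolation formula with nodes -1, 4, 5:
  L_0(n) = (n - 4)(n - 5) / 30
  L_1(n) = (n + 1)(n - 5) / -5
  L_2(n) = (n + 1)(n - 4) / 6
Then f(n) = -16/3·L_0(n) - 151/3·L_1(n) - 250/3·L_2(n).
Expanding and collecting terms gives f(n) = -4n^2 + 3n + 5/3.
Check: f(-1) = -16/3. ✓

f(n) = -4n^2 + 3n + 5/3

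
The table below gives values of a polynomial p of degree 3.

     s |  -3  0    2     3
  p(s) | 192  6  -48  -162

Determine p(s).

p(s) = -6s^3 + s^2 - 5s + 6

Using the Lagrange interpolation formula with nodes -3, 0, 2, 3:
  L_0(s) = s(s - 2)(s - 3) / -90
  L_1(s) = (s + 3)(s - 2)(s - 3) / 18
  L_2(s) = (s + 3)s(s - 3) / -10
  L_3(s) = (s + 3)s(s - 2) / 18
Then p(s) = 192·L_0(s) + 6·L_1(s) - 48·L_2(s) - 162·L_3(s).
Expanding and collecting terms gives p(s) = -6s³ + s² - 5s + 6.
Check: p(0) = 6. ✓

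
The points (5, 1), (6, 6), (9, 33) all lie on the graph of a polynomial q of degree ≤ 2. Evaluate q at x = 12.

78

Using the Lagrange interpolation formula with nodes 5, 6, 9:
  L_0(x) = (x - 6)(x - 9) / 4
  L_1(x) = (x - 5)(x - 9) / -3
  L_2(x) = (x - 5)(x - 6) / 12
Then q(x) = 1·L_0(x) + 6·L_1(x) + 33·L_2(x).
Expanding and collecting terms gives q(x) = x² - 6x + 6.
Evaluating at x = 12: q(12) = 78.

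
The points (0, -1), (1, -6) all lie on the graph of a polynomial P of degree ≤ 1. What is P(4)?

Write P(x) = ax + b. Substituting each data point gives a linear system:
  b = -1
  a + b = -6
Solving the system yields a = -5, b = -1.
So P(x) = -5x - 1.
Then P(4) = -21.

-21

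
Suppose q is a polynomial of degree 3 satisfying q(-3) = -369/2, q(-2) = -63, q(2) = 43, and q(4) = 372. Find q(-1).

-31/2

Write q(t) = at^3 + bt^2 + ct + d. Substituting each data point gives a linear system:
  -27a + 9b - 3c + d = -369/2
  -8a + 4b - 2c + d = -63
  8a + 4b + 2c + d = 43
  64a + 16b + 4c + d = 372
Solving the system yields a = 6, b = -1, c = 5/2, d = -6.
So q(t) = 6t³ - t² + (5/2)t - 6.
Then q(-1) = -31/2.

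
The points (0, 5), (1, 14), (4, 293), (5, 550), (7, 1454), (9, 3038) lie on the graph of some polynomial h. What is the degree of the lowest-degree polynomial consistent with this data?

3

Divided differences on the nodes 0, 1, 4, 5, 7, 9:
  order 0: 5  14  293  550  1454  3038
  order 1: 9  93  257  452  792
  order 2: 21  41  65  85
  order 3: 4  4  4
  order 4: 0  0
  order 5: 0
The order-3 divided differences are all 4 (nonzero) and every higher order vanishes, so the data lies on a polynomial of degree exactly 3.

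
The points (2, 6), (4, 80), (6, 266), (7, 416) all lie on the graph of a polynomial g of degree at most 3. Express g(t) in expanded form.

g(t) = t^3 + 2t^2 - 3t - 4

Write g(t) = at^3 + bt^2 + ct + d. Substituting each data point gives a linear system:
  8a + 4b + 2c + d = 6
  64a + 16b + 4c + d = 80
  216a + 36b + 6c + d = 266
  343a + 49b + 7c + d = 416
Solving the system yields a = 1, b = 2, c = -3, d = -4.
So g(t) = t^3 + 2t^2 - 3t - 4.
Check: g(2) = 6. ✓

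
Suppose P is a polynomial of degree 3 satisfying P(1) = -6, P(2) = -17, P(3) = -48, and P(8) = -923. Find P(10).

Using the Lagrange interpolation formula with nodes 1, 2, 3, 8:
  L_0(u) = (u - 2)(u - 3)(u - 8) / -14
  L_1(u) = (u - 1)(u - 3)(u - 8) / 6
  L_2(u) = (u - 1)(u - 2)(u - 8) / -10
  L_3(u) = (u - 1)(u - 2)(u - 3) / 210
Then P(u) = -6·L_0(u) - 17·L_1(u) - 48·L_2(u) - 923·L_3(u).
Expanding and collecting terms gives P(u) = -2u^3 + 2u^2 - 3u - 3.
Evaluating at u = 10: P(10) = -1833.

-1833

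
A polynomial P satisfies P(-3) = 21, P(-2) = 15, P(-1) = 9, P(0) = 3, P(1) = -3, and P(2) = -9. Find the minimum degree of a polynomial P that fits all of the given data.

Forward differences of the values at s = -3, -2, -1, 0, 1, 2:
  P  : 21  15  9  3  -3  -9
  Δ  : -6  -6  -6  -6  -6
  Δ^2: 0  0  0  0
  Δ^3: 0  0  0
  Δ^4: 0  0
  Δ^5: 0
The first differences are constant (-6) and nonzero, while all higher differences vanish, so the minimal degree is 1.

1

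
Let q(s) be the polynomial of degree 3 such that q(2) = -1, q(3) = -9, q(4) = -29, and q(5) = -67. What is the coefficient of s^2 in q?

Write q(s) = as^3 + bs^2 + cs + d. Substituting each data point gives a linear system:
  8a + 4b + 2c + d = -1
  27a + 9b + 3c + d = -9
  64a + 16b + 4c + d = -29
  125a + 25b + 5c + d = -67
Solving the system yields a = -1, b = 3, c = -4, d = 3.
So q(s) = -s^3 + 3s^2 - 4s + 3.
The coefficient of s^2 is 3.

3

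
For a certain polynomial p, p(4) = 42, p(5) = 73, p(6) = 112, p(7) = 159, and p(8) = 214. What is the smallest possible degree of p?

2

Forward differences of the values at s = 4, 5, 6, 7, 8:
  p  : 42  73  112  159  214
  Δ  : 31  39  47  55
  Δ^2: 8  8  8
  Δ^3: 0  0
  Δ^4: 0
The second differences are constant (8) and nonzero, while all higher differences vanish, so the minimal degree is 2.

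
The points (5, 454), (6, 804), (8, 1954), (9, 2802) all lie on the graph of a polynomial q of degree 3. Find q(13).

Using the Lagrange interpolation formula with nodes 5, 6, 8, 9:
  L_0(x) = (x - 6)(x - 8)(x - 9) / -12
  L_1(x) = (x - 5)(x - 8)(x - 9) / 6
  L_2(x) = (x - 5)(x - 6)(x - 9) / -6
  L_3(x) = (x - 5)(x - 6)(x - 8) / 12
Then q(x) = 454·L_0(x) + 804·L_1(x) + 1954·L_2(x) + 2802·L_3(x).
Expanding and collecting terms gives q(x) = 4x³ - x² - 3x - 6.
Evaluating at x = 13: q(13) = 8574.

8574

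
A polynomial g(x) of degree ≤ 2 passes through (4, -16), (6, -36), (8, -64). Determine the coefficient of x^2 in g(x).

-1

Write g(x) = ax^2 + bx + c. Substituting each data point gives a linear system:
  16a + 4b + c = -16
  36a + 6b + c = -36
  64a + 8b + c = -64
Solving the system yields a = -1, b = 0, c = 0.
So g(x) = -x^2.
The leading coefficient is -1.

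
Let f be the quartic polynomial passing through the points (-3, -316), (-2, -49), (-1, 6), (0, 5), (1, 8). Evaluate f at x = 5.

Using the Lagrange interpolation formula with nodes -3, -2, -1, 0, 1:
  L_0(x) = (x + 2)(x + 1)x(x - 1) / 24
  L_1(x) = (x + 3)(x + 1)x(x - 1) / -6
  L_2(x) = (x + 3)(x + 2)x(x - 1) / 4
  L_3(x) = (x + 3)(x + 2)(x + 1)(x - 1) / -6
  L_4(x) = (x + 3)(x + 2)(x + 1)x / 24
Then f(x) = -316·L_0(x) - 49·L_1(x) + 6·L_2(x) + 5·L_3(x) + 8·L_4(x).
Expanding and collecting terms gives f(x) = -4x^4 + 2x^3 + 6x^2 - x + 5.
Evaluating at x = 5: f(5) = -2100.

-2100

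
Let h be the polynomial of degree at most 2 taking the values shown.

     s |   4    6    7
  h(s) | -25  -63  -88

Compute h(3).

-12

Using the Lagrange interpolation formula with nodes 4, 6, 7:
  L_0(s) = (s - 6)(s - 7) / 6
  L_1(s) = (s - 4)(s - 7) / -2
  L_2(s) = (s - 4)(s - 6) / 3
Then h(s) = -25·L_0(s) - 63·L_1(s) - 88·L_2(s).
Expanding and collecting terms gives h(s) = -2s^2 + s + 3.
Evaluating at s = 3: h(3) = -12.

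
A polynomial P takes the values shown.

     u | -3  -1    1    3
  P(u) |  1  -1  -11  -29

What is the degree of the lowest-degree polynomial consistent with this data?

2

Forward differences of the values at u = -3, -1, 1, 3:
  P  : 1  -1  -11  -29
  Δ  : -2  -10  -18
  Δ^2: -8  -8
  Δ^3: 0
The second differences are constant (-8) and nonzero, while all higher differences vanish, so the minimal degree is 2.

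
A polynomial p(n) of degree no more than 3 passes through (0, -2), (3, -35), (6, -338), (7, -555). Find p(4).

-90

Write p(n) = an^3 + bn^2 + cn + d. Substituting each data point gives a linear system:
  d = -2
  27a + 9b + 3c + d = -35
  216a + 36b + 6c + d = -338
  343a + 49b + 7c + d = -555
Solving the system yields a = -2, b = 3, c = -2, d = -2.
So p(n) = -2n³ + 3n² - 2n - 2.
Then p(4) = -90.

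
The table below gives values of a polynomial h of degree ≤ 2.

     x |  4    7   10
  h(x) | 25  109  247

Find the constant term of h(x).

-3

Write h(x) = ax^2 + bx + c. Substituting each data point gives a linear system:
  16a + 4b + c = 25
  49a + 7b + c = 109
  100a + 10b + c = 247
Solving the system yields a = 3, b = -5, c = -3.
So h(x) = 3x^2 - 5x - 3.
The constant term is -3.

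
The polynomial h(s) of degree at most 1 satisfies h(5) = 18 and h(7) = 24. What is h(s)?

Write h(s) = as + b. Substituting each data point gives a linear system:
  5a + b = 18
  7a + b = 24
Solving the system yields a = 3, b = 3.
So h(s) = 3s + 3.
Check: h(7) = 24. ✓

h(s) = 3s + 3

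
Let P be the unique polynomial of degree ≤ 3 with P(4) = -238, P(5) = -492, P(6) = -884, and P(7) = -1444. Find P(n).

Write P(n) = an^3 + bn^2 + cn + d. Substituting each data point gives a linear system:
  64a + 16b + 4c + d = -238
  125a + 25b + 5c + d = -492
  216a + 36b + 6c + d = -884
  343a + 49b + 7c + d = -1444
Solving the system yields a = -5, b = 6, c = -3, d = -2.
So P(n) = -5n^3 + 6n^2 - 3n - 2.
Check: P(4) = -238. ✓

P(n) = -5n^3 + 6n^2 - 3n - 2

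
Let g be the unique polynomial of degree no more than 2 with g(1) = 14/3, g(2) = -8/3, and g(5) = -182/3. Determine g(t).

Using the Lagrange interpolation formula with nodes 1, 2, 5:
  L_0(t) = (t - 2)(t - 5) / 4
  L_1(t) = (t - 1)(t - 5) / -3
  L_2(t) = (t - 1)(t - 2) / 12
Then g(t) = 14/3·L_0(t) - 8/3·L_1(t) - 182/3·L_2(t).
Expanding and collecting terms gives g(t) = -3t² + (5/3)t + 6.
Check: g(2) = -8/3. ✓

g(t) = -3t^2 + (5/3)t + 6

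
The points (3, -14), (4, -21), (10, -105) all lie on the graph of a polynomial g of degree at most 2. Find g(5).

-30

Write g(s) = as^2 + bs + c. Substituting each data point gives a linear system:
  9a + 3b + c = -14
  16a + 4b + c = -21
  100a + 10b + c = -105
Solving the system yields a = -1, b = 0, c = -5.
So g(s) = -s^2 - 5.
Then g(5) = -30.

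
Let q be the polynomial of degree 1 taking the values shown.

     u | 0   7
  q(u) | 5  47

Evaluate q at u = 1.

11

Using the Lagrange interpolation formula with nodes 0, 7:
  L_0(u) = (u - 7) / -7
  L_1(u) = u / 7
Then q(u) = 5·L_0(u) + 47·L_1(u).
Expanding and collecting terms gives q(u) = 6u + 5.
Evaluating at u = 1: q(1) = 11.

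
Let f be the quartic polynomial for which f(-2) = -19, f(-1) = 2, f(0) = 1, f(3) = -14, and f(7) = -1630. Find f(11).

Write f(u) = au^4 + bu^3 + cu^2 + du + e. Substituting each data point gives a linear system:
  16a - 8b + 4c - 2d + e = -19
  a - b + c - d + e = 2
  e = 1
  81a + 27b + 9c + 3d + e = -14
  2401a + 343b + 49c + 7d + e = -1630
Solving the system yields a = -1, b = 2, c = 2, d = -2, e = 1.
So f(u) = -u^4 + 2u^3 + 2u^2 - 2u + 1.
Then f(11) = -11758.

-11758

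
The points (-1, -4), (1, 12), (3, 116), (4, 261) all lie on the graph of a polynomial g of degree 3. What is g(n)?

Using the Lagrange interpolation formula with nodes -1, 1, 3, 4:
  L_0(n) = (n - 1)(n - 3)(n - 4) / -40
  L_1(n) = (n + 1)(n - 3)(n - 4) / 12
  L_2(n) = (n + 1)(n - 1)(n - 4) / -8
  L_3(n) = (n + 1)(n - 1)(n - 3) / 15
Then g(n) = -4·L_0(n) + 12·L_1(n) + 116·L_2(n) + 261·L_3(n).
Expanding and collecting terms gives g(n) = 4n³ - n² + 4n + 5.
Check: g(1) = 12. ✓

g(n) = 4n^3 - n^2 + 4n + 5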